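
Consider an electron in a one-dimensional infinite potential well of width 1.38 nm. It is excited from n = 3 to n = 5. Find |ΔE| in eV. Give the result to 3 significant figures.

|ΔE| = 3.16 eV

E_1 = h²/(8m_eL²) = 3.164×10^-20 J.
|ΔE| = |3² − 5²|·E_1 = 16·3.164×10^-20 J = 5.062×10^-19 J = 3.16 eV.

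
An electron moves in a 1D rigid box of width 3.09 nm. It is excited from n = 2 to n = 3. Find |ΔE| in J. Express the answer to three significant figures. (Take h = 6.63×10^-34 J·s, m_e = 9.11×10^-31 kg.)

|ΔE| = 3.16×10^-20 J

E_1 = h²/(8m_eL²) = 6.317×10^-21 J.
|ΔE| = |2² − 3²|·E_1 = 5·6.317×10^-21 J = 3.16×10^-20 J.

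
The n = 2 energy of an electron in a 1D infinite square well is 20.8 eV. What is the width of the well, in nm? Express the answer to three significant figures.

From E_n = n²h²/(8m_eL²), L = n·h/√(8m_eE_n).
E_2 = 20.8 eV = 3.332×10^-18 J, so L = 2·6.626×10^-34/√(8·9.109×10^-31·3.332×10^-18) = 2.69×10^-10 m = 0.269 nm.

L = 0.269 nm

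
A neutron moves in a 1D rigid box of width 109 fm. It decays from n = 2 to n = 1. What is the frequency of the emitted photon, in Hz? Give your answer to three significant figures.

f = 1.25×10^19 Hz

E_1 = h²/(8m_nL²) = 2.758×10^-15 J and ΔE = (2² − 1²)E_1 = 8.274×10^-15 J.
f = ΔE/h = 8.274×10^-15/6.626×10^-34 = 1.25×10^19 Hz.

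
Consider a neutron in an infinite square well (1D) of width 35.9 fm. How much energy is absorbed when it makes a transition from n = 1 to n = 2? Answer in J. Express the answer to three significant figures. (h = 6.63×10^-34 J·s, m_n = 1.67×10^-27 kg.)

E_1 = h²/(8m_nL²) = 2.553×10^-14 J.
|ΔE| = |1² − 2²|·E_1 = 3·2.553×10^-14 J = 7.66×10^-14 J.

|ΔE| = 7.66×10^-14 J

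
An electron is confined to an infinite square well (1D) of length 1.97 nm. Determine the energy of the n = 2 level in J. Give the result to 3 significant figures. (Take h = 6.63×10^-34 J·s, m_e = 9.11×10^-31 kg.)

E_2 = 6.22×10^-20 J

For an infinite well E_n = n²h²/(8m_eL²), so E_1 = h²/(8m_eL²) = (6.63×10^-34)²/(8·9.11×10^-31·(1.97×10^-9 m)²) = 1.554×10^-20 J.
Then E_2 = 2²·E_1 = 4·1.554×10^-20 J = 6.22×10^-20 J.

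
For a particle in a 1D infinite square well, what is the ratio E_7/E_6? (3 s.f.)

E_n ∝ n², so E_7/E_6 = 7²/6² = 49/36 = 1.36.

1.36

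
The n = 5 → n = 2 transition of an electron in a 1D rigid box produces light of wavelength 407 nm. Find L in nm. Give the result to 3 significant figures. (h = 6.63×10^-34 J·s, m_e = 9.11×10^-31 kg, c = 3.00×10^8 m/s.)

L = 1.61 nm

The photon carries ΔE = hc/λ = 6.63×10^-34·3.00×10^8/4.07×10^-7 m = 4.887×10^-19 J.
Since ΔE = (5² − 2²)E_1, E_1 = 2.327×10^-20 J, and L = h/√(8m_eE_1) = 1.61×10^-9 m = 1.61 nm.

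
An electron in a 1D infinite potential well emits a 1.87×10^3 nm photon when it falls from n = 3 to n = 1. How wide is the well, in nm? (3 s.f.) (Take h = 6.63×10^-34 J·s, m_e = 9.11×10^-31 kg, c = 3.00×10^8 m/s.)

The photon carries ΔE = hc/λ = 6.63×10^-34·3.00×10^8/1.87×10^-6 m = 1.064×10^-19 J.
Since ΔE = (3² − 1²)E_1, E_1 = 1.330×10^-20 J, and L = h/√(8m_eE_1) = 2.13×10^-9 m = 2.13 nm.

L = 2.13 nm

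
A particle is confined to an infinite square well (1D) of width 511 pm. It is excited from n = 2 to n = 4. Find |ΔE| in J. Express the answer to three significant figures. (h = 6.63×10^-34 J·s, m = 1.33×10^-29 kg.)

|ΔE| = 1.90×10^-19 J

E_1 = h²/(8mL²) = 1.582×10^-20 J.
|ΔE| = |2² − 4²|·E_1 = 12·1.582×10^-20 J = 1.90×10^-19 J.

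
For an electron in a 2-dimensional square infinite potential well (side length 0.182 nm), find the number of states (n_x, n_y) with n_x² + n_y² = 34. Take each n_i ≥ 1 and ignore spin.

degeneracy = 2

The level has n_x² + n_y² = 34. The ordered positive-integer solutions are (3, 5), (5, 3).
That gives 2 states.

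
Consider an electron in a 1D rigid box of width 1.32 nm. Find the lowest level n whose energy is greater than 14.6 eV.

n = 9

E_1 = h²/(8m_eL²) = 3.458×10^-20 J = 0.2159 eV.
Need n² > 14.6/0.2159 = 67.62, i.e. n > 8.223.
The smallest integer satisfying this is n = 9.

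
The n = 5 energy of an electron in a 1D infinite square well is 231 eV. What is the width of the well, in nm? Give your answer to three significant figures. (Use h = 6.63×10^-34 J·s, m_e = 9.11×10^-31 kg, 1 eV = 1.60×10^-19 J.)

L = 0.202 nm

From E_n = n²h²/(8m_eL²), L = n·h/√(8m_eE_n).
E_5 = 231 eV = 3.696×10^-17 J, so L = 5·6.63×10^-34/√(8·9.11×10^-31·3.696×10^-17) = 2.02×10^-10 m = 0.202 nm.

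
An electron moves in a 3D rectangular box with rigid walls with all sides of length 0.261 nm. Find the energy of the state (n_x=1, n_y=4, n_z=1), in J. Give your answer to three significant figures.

For a 3D rectangular well E = (h²/8m_e)·Σ n_i²/L_i² = (6.626×10^-34)²/(8·9.109×10^-31) · [1²/(0.261 nm)² + 4²/(0.261 nm)² + 1²/(0.261 nm)²].
Evaluating gives E = 1.59×10^-17 J.

E = 1.59×10^-17 J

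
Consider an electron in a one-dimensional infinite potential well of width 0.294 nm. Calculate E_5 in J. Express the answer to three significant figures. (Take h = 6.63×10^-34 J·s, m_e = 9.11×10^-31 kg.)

E_5 = 1.74×10^-17 J

For an infinite well E_n = n²h²/(8m_eL²), so E_1 = h²/(8m_eL²) = (6.63×10^-34)²/(8·9.11×10^-31·(2.94×10^-10 m)²) = 6.978×10^-19 J.
Then E_5 = 5²·E_1 = 25·6.978×10^-19 J = 1.74×10^-17 J.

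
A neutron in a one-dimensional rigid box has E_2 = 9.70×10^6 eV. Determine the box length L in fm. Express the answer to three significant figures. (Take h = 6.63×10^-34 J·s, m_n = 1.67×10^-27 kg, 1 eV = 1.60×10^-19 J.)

From E_n = n²h²/(8m_nL²), L = n·h/√(8m_nE_n).
E_2 = 9.70×10^6 eV = 1.552×10^-12 J, so L = 2·6.63×10^-34/√(8·1.67×10^-27·1.552×10^-12) = 9.21×10^-15 m = 9.21 fm.

L = 9.21 fm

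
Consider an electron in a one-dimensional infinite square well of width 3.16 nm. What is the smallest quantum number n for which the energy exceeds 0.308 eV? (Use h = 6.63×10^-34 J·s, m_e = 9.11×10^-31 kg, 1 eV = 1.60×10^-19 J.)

E_1 = h²/(8m_eL²) = 6.040×10^-21 J = 0.03775 eV.
Need n² > 0.308/0.03775 = 8.159, i.e. n > 2.856.
The smallest integer satisfying this is n = 3.

n = 3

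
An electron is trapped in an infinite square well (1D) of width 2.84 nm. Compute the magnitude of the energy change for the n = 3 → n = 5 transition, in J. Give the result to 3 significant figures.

|ΔE| = 1.20×10^-19 J

E_1 = h²/(8m_eL²) = 7.470×10^-21 J.
|ΔE| = |3² − 5²|·E_1 = 16·7.470×10^-21 J = 1.20×10^-19 J.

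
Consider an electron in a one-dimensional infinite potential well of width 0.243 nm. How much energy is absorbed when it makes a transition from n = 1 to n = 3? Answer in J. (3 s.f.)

|ΔE| = 8.16×10^-18 J

E_1 = h²/(8m_eL²) = 1.020×10^-18 J.
|ΔE| = |1² − 3²|·E_1 = 8·1.020×10^-18 J = 8.16×10^-18 J.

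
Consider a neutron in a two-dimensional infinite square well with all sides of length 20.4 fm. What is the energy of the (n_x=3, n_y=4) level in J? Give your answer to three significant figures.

E = 1.97×10^-12 J

For a 2D rectangular well E = (h²/8m_n)·Σ n_i²/L_i² = (6.626×10^-34)²/(8·1.675×10^-27) · [3²/(20.4 fm)² + 4²/(20.4 fm)²].
Evaluating gives E = 1.97×10^-12 J.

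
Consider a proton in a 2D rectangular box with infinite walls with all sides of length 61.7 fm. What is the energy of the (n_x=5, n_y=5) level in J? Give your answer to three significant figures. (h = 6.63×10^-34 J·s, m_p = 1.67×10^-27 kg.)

For a 2D rectangular well E = (h²/8m_p)·Σ n_i²/L_i² = (6.63×10^-34)²/(8·1.67×10^-27) · [5²/(61.7 fm)² + 5²/(61.7 fm)²].
Evaluating gives E = 4.32×10^-13 J.

E = 4.32×10^-13 J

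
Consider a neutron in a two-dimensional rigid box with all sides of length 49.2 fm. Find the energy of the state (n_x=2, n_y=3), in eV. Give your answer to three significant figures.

E = 1.10×10^6 eV

For a 2D rectangular well E = (h²/8m_n)·Σ n_i²/L_i² = (6.626×10^-34)²/(8·1.675×10^-27) · [2²/(49.2 fm)² + 3²/(49.2 fm)²].
Evaluating gives E = 1.760×10^-13 J = 1.10×10^6 eV.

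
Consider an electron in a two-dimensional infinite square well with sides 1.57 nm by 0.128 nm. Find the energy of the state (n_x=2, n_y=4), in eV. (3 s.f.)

E = 368 eV

For a 2D rectangular well E = (h²/8m_e)·Σ n_i²/L_i² = (6.626×10^-34)²/(8·9.109×10^-31) · [2²/(1.57 nm)² + 4²/(0.128 nm)²].
Evaluating gives E = 5.893×10^-17 J = 368 eV.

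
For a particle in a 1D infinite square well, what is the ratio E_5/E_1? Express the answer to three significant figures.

25.0

E_n ∝ n², so E_5/E_1 = 5²/1² = 25/1 = 25.0.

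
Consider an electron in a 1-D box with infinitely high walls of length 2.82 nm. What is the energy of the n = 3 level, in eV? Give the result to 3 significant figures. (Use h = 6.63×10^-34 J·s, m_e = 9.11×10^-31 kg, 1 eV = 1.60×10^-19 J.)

E_3 = 0.427 eV

For an infinite well E_n = n²h²/(8m_eL²), so E_1 = h²/(8m_eL²) = (6.63×10^-34)²/(8·9.11×10^-31·(2.82×10^-9 m)²) = 7.584×10^-21 J.
Then E_3 = 3²·E_1 = 9·7.584×10^-21 J = 6.826×10^-20 J.
Converting, E_3 = 6.826×10^-20 J / (1.60×10^-19 J/eV) = 0.427 eV.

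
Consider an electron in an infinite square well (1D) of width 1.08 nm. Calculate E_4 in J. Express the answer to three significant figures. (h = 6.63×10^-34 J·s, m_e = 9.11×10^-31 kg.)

E_4 = 8.27×10^-19 J

For an infinite well E_n = n²h²/(8m_eL²), so E_1 = h²/(8m_eL²) = (6.63×10^-34)²/(8·9.11×10^-31·(1.08×10^-9 m)²) = 5.171×10^-20 J.
Then E_4 = 4²·E_1 = 16·5.171×10^-20 J = 8.27×10^-19 J.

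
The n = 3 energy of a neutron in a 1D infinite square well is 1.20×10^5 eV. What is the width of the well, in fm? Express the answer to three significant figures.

From E_n = n²h²/(8m_nL²), L = n·h/√(8m_nE_n).
E_3 = 1.20×10^5 eV = 1.922×10^-14 J, so L = 3·6.626×10^-34/√(8·1.675×10^-27·1.922×10^-14) = 1.24×10^-13 m = 124 fm.

L = 124 fm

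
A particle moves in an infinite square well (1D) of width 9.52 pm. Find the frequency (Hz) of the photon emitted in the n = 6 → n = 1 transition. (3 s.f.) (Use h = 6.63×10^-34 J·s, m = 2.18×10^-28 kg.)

f = 1.47×10^17 Hz

E_1 = h²/(8mL²) = 2.781×10^-18 J and ΔE = (6² − 1²)E_1 = 9.734×10^-17 J.
f = ΔE/h = 9.734×10^-17/6.63×10^-34 = 1.47×10^17 Hz.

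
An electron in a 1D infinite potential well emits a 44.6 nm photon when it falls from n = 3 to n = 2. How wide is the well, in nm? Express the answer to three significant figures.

The photon carries ΔE = hc/λ = 6.626×10^-34·2.998×10^8/4.46×10^-8 m = 4.454×10^-18 J.
Since ΔE = (3² − 2²)E_1, E_1 = 8.908×10^-19 J, and L = h/√(8m_eE_1) = 2.60×10^-10 m = 0.260 nm.

L = 0.260 nm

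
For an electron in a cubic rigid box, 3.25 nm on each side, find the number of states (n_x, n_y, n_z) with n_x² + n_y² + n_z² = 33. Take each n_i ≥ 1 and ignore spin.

The level has n_x² + n_y² + n_z² = 33. The ordered positive-integer solutions are (1, 4, 4), (2, 2, 5), (2, 5, 2), (4, 1, 4), (4, 4, 1), (5, 2, 2).
That gives 6 states.

degeneracy = 6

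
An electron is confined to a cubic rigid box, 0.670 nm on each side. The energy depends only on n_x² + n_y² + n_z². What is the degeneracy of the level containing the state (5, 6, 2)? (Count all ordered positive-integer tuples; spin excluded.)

degeneracy = 6

The level has n_x² + n_y² + n_z² = 65. The ordered positive-integer solutions are (2, 5, 6), (2, 6, 5), (5, 2, 6), (5, 6, 2), (6, 2, 5), (6, 5, 2).
That gives 6 states.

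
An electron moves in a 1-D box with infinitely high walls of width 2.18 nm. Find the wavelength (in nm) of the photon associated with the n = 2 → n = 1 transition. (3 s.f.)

E_1 = h²/(8m_eL²) = 1.268×10^-20 J, so ΔE = (2² − 1²)E_1 = 3.804×10^-20 J.
λ = hc/ΔE = (6.626×10^-34·2.998×10^8)/3.804×10^-20 = 5.22×10^-6 m = 5.22×10^3 nm.

λ = 5.22×10^3 nm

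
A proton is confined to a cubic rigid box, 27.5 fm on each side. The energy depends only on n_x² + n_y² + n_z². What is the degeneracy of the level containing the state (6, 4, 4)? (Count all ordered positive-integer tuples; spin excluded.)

The level has n_x² + n_y² + n_z² = 68. The ordered positive-integer solutions are (4, 4, 6), (4, 6, 4), (6, 4, 4).
That gives 3 states.

degeneracy = 3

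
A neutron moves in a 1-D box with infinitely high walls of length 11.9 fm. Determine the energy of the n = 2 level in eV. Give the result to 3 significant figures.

E_2 = 5.78×10^6 eV

For an infinite well E_n = n²h²/(8m_nL²), so E_1 = h²/(8m_nL²) = (6.626×10^-34)²/(8·1.675×10^-27·(1.19×10^-14 m)²) = 2.314×10^-13 J.
Then E_2 = 2²·E_1 = 4·2.314×10^-13 J = 9.256×10^-13 J.
Converting, E_2 = 9.256×10^-13 J / (1.602×10^-19 J/eV) = 5.78×10^6 eV.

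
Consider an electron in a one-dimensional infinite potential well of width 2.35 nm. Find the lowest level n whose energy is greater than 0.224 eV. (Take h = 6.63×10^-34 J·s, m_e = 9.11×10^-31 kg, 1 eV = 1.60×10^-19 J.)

E_1 = h²/(8m_eL²) = 1.092×10^-20 J = 0.06825 eV.
Need n² > 0.224/0.06825 = 3.282, i.e. n > 1.812.
The smallest integer satisfying this is n = 2.

n = 2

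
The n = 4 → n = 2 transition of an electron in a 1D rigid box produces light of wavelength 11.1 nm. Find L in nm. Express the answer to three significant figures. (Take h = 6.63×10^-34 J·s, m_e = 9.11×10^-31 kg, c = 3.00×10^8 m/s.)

The photon carries ΔE = hc/λ = 6.63×10^-34·3.00×10^8/1.11×10^-8 m = 1.792×10^-17 J.
Since ΔE = (4² − 2²)E_1, E_1 = 1.493×10^-18 J, and L = h/√(8m_eE_1) = 2.01×10^-10 m = 0.201 nm.

L = 0.201 nm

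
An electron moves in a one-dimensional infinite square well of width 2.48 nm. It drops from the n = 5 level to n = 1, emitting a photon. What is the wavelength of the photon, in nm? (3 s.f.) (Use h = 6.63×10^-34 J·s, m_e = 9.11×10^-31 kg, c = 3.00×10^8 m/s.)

λ = 845 nm

E_1 = h²/(8m_eL²) = 9.807×10^-21 J, so ΔE = (5² − 1²)E_1 = 2.354×10^-19 J.
λ = hc/ΔE = (6.63×10^-34·3.00×10^8)/2.354×10^-19 = 8.45×10^-7 m = 845 nm.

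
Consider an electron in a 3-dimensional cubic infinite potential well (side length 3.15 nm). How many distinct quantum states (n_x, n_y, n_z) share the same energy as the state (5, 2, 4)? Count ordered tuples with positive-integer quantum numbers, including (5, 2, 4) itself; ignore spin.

degeneracy = 6

The level has n_x² + n_y² + n_z² = 45. The ordered positive-integer solutions are (2, 4, 5), (2, 5, 4), (4, 2, 5), (4, 5, 2), (5, 2, 4), (5, 4, 2).
That gives 6 states.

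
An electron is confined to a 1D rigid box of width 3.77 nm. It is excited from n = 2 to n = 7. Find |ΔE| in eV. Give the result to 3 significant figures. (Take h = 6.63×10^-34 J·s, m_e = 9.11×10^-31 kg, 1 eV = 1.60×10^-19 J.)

|ΔE| = 1.19 eV

E_1 = h²/(8m_eL²) = 4.244×10^-21 J.
|ΔE| = |2² − 7²|·E_1 = 45·4.244×10^-21 J = 1.910×10^-19 J = 1.19 eV.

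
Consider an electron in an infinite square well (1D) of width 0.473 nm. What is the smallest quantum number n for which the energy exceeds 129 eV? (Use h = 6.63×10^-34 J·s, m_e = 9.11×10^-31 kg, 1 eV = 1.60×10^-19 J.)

E_1 = h²/(8m_eL²) = 2.696×10^-19 J = 1.685 eV.
Need n² > 129/1.685 = 76.56, i.e. n > 8.750.
The smallest integer satisfying this is n = 9.

n = 9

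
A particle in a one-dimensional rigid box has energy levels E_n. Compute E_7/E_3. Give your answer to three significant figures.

5.44

E_n ∝ n², so E_7/E_3 = 7²/3² = 49/9 = 5.44.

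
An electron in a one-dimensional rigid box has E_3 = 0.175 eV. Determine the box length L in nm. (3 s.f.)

L = 4.40 nm

From E_n = n²h²/(8m_eL²), L = n·h/√(8m_eE_n).
E_3 = 0.175 eV = 2.803×10^-20 J, so L = 3·6.626×10^-34/√(8·9.109×10^-31·2.803×10^-20) = 4.40×10^-9 m = 4.40 nm.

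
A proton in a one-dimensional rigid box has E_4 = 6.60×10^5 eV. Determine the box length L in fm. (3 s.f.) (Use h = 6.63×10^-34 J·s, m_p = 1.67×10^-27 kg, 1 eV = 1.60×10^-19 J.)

L = 70.6 fm

From E_n = n²h²/(8m_pL²), L = n·h/√(8m_pE_n).
E_4 = 6.60×10^5 eV = 1.056×10^-13 J, so L = 4·6.63×10^-34/√(8·1.67×10^-27·1.056×10^-13) = 7.06×10^-14 m = 70.6 fm.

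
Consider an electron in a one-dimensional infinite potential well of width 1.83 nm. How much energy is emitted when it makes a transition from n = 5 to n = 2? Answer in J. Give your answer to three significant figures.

|ΔE| = 3.78×10^-19 J

E_1 = h²/(8m_eL²) = 1.799×10^-20 J.
|ΔE| = |5² − 2²|·E_1 = 21·1.799×10^-20 J = 3.78×10^-19 J.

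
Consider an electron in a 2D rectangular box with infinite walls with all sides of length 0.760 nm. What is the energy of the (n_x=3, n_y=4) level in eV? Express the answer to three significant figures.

E = 16.3 eV

For a 2D rectangular well E = (h²/8m_e)·Σ n_i²/L_i² = (6.626×10^-34)²/(8·9.109×10^-31) · [3²/(0.760 nm)² + 4²/(0.760 nm)²].
Evaluating gives E = 2.608×10^-18 J = 16.3 eV.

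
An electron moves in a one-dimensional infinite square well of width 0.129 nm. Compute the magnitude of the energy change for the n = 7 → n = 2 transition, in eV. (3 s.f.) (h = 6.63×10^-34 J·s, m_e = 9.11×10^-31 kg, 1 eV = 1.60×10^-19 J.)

|ΔE| = 1.02×10^3 eV

E_1 = h²/(8m_eL²) = 3.624×10^-18 J.
|ΔE| = |7² − 2²|·E_1 = 45·3.624×10^-18 J = 1.631×10^-16 J = 1.02×10^3 eV.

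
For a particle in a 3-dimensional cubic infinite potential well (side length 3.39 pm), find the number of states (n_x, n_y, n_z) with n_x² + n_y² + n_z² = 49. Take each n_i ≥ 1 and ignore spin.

degeneracy = 6

The level has n_x² + n_y² + n_z² = 49. The ordered positive-integer solutions are (2, 3, 6), (2, 6, 3), (3, 2, 6), (3, 6, 2), (6, 2, 3), (6, 3, 2).
That gives 6 states.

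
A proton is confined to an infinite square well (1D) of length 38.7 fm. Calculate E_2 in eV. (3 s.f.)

For an infinite well E_n = n²h²/(8m_pL²), so E_1 = h²/(8m_pL²) = (6.626×10^-34)²/(8·1.673×10^-27·(3.87×10^-14 m)²) = 2.190×10^-14 J.
Then E_2 = 2²·E_1 = 4·2.190×10^-14 J = 8.760×10^-14 J.
Converting, E_2 = 8.760×10^-14 J / (1.602×10^-19 J/eV) = 5.47×10^5 eV.

E_2 = 5.47×10^5 eV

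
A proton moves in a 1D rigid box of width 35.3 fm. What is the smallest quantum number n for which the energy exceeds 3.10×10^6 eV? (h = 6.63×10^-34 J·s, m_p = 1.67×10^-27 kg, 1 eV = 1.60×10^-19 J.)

n = 5

E_1 = h²/(8m_pL²) = 2.640×10^-14 J = 1.650×10^5 eV.
Need n² > 3.10×10^6/1.650×10^5 = 18.79, i.e. n > 4.335.
The smallest integer satisfying this is n = 5.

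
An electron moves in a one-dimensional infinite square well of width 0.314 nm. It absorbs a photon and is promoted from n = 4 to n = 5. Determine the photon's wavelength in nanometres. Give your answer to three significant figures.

E_1 = h²/(8m_eL²) = 6.111×10^-19 J, so ΔE = (5² − 4²)E_1 = 5.500×10^-18 J.
λ = hc/ΔE = (6.626×10^-34·2.998×10^8)/5.500×10^-18 = 3.61×10^-8 m = 36.1 nm.

λ = 36.1 nm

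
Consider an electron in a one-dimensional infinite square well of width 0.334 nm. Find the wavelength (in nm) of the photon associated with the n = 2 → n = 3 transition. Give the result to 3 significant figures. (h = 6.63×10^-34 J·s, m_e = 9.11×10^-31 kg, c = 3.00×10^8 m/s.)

λ = 73.6 nm

E_1 = h²/(8m_eL²) = 5.407×10^-19 J, so ΔE = (3² − 2²)E_1 = 2.704×10^-18 J.
λ = hc/ΔE = (6.63×10^-34·3.00×10^8)/2.704×10^-18 = 7.36×10^-8 m = 73.6 nm.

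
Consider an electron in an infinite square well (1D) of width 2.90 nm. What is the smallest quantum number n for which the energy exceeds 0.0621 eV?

n = 2

E_1 = h²/(8m_eL²) = 7.164×10^-21 J = 0.04472 eV.
Need n² > 0.0621/0.04472 = 1.389, i.e. n > 1.179.
The smallest integer satisfying this is n = 2.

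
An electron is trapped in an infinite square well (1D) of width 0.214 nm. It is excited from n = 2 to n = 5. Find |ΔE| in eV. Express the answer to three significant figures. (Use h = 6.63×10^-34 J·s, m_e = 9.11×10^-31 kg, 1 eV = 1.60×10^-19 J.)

E_1 = h²/(8m_eL²) = 1.317×10^-18 J.
|ΔE| = |2² − 5²|·E_1 = 21·1.317×10^-18 J = 2.766×10^-17 J = 173 eV.

|ΔE| = 173 eV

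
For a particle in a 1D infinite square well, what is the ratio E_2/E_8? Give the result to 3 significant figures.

0.0625

E_n ∝ n², so E_2/E_8 = 2²/8² = 4/64 = 0.0625.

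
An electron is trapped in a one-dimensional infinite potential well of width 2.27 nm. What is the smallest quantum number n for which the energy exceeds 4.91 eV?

n = 9

E_1 = h²/(8m_eL²) = 1.169×10^-20 J = 0.07297 eV.
Need n² > 4.91/0.07297 = 67.29, i.e. n > 8.203.
The smallest integer satisfying this is n = 9.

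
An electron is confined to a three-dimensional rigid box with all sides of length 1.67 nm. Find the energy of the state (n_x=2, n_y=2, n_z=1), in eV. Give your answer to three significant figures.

E = 1.21 eV

For a 3D rectangular well E = (h²/8m_e)·Σ n_i²/L_i² = (6.626×10^-34)²/(8·9.109×10^-31) · [2²/(1.67 nm)² + 2²/(1.67 nm)² + 1²/(1.67 nm)²].
Evaluating gives E = 1.944×10^-19 J = 1.21 eV.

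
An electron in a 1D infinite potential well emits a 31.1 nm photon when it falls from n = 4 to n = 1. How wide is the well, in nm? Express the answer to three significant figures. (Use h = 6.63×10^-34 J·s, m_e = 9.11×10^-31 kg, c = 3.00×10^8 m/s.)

L = 0.376 nm

The photon carries ΔE = hc/λ = 6.63×10^-34·3.00×10^8/3.11×10^-8 m = 6.395×10^-18 J.
Since ΔE = (4² − 1²)E_1, E_1 = 4.263×10^-19 J, and L = h/√(8m_eE_1) = 3.76×10^-10 m = 0.376 nm.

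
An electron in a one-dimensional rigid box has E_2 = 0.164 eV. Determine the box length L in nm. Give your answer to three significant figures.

From E_n = n²h²/(8m_eL²), L = n·h/√(8m_eE_n).
E_2 = 0.164 eV = 2.627×10^-20 J, so L = 2·6.626×10^-34/√(8·9.109×10^-31·2.627×10^-20) = 3.03×10^-9 m = 3.03 nm.

L = 3.03 nm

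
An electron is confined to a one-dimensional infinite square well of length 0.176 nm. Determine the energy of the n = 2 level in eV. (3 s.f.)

E_2 = 48.6 eV

For an infinite well E_n = n²h²/(8m_eL²), so E_1 = h²/(8m_eL²) = (6.626×10^-34)²/(8·9.109×10^-31·(1.76×10^-10 m)²) = 1.945×10^-18 J.
Then E_2 = 2²·E_1 = 4·1.945×10^-18 J = 7.780×10^-18 J.
Converting, E_2 = 7.780×10^-18 J / (1.602×10^-19 J/eV) = 48.6 eV.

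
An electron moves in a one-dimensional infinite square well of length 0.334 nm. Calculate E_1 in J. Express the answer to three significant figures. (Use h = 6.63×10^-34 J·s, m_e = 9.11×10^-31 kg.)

For an infinite well E_n = n²h²/(8m_eL²), so E_1 = h²/(8m_eL²) = (6.63×10^-34)²/(8·9.11×10^-31·(3.34×10^-10 m)²) = 5.407×10^-19 J.

E_1 = 5.41×10^-19 J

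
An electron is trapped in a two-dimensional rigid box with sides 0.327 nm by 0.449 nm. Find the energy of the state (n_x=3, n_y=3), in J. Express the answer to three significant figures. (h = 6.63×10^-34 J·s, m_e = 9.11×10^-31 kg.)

E = 7.77×10^-18 J

For a 2D rectangular well E = (h²/8m_e)·Σ n_i²/L_i² = (6.63×10^-34)²/(8·9.11×10^-31) · [3²/(0.327 nm)² + 3²/(0.449 nm)²].
Evaluating gives E = 7.77×10^-18 J.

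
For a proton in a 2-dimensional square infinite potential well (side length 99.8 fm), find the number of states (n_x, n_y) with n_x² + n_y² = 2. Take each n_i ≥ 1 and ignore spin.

degeneracy = 1

The level has n_x² + n_y² = 2. The ordered positive-integer solutions are (1, 1).
That gives 1 state.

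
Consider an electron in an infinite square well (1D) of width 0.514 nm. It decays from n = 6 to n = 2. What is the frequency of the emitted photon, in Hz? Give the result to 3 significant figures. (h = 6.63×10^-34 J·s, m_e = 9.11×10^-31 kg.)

E_1 = h²/(8m_eL²) = 2.283×10^-19 J and ΔE = (6² − 2²)E_1 = 7.306×10^-18 J.
f = ΔE/h = 7.306×10^-18/6.63×10^-34 = 1.10×10^16 Hz.

f = 1.10×10^16 Hz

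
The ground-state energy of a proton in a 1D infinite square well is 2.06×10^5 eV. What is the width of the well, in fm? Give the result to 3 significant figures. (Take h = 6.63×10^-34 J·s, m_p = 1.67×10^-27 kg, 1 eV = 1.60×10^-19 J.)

L = 31.6 fm

From E_n = n²h²/(8m_pL²), L = n·h/√(8m_pE_n).
E_1 = 2.06×10^5 eV = 3.296×10^-14 J, so L = 1·6.63×10^-34/√(8·1.67×10^-27·3.296×10^-14) = 3.16×10^-14 m = 31.6 fm.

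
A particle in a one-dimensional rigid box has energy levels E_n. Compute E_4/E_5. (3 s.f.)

0.640

E_n ∝ n², so E_4/E_5 = 4²/5² = 16/25 = 0.640.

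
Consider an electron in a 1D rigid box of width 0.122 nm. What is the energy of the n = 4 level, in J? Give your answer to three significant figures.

For an infinite well E_n = n²h²/(8m_eL²), so E_1 = h²/(8m_eL²) = (6.626×10^-34)²/(8·9.109×10^-31·(1.22×10^-10 m)²) = 4.048×10^-18 J.
Then E_4 = 4²·E_1 = 16·4.048×10^-18 J = 6.48×10^-17 J.

E_4 = 6.48×10^-17 J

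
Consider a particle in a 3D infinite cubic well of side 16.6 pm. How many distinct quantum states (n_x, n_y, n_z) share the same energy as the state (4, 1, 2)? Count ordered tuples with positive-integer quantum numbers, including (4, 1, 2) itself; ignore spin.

degeneracy = 6

The level has n_x² + n_y² + n_z² = 21. The ordered positive-integer solutions are (1, 2, 4), (1, 4, 2), (2, 1, 4), (2, 4, 1), (4, 1, 2), (4, 2, 1).
That gives 6 states.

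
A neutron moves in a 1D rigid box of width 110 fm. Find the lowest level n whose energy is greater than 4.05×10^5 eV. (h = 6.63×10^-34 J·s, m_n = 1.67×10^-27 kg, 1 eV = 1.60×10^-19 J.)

E_1 = h²/(8m_nL²) = 2.719×10^-15 J = 1.699×10^4 eV.
Need n² > 4.05×10^5/1.699×10^4 = 23.84, i.e. n > 4.883.
The smallest integer satisfying this is n = 5.

n = 5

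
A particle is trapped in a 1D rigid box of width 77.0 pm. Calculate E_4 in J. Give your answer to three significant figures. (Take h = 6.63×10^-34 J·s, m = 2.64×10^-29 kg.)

E_4 = 5.62×10^-18 J

For an infinite well E_n = n²h²/(8mL²), so E_1 = h²/(8mL²) = (6.63×10^-34)²/(8·2.64×10^-29·(7.70×10^-11 m)²) = 3.510×10^-19 J.
Then E_4 = 4²·E_1 = 16·3.510×10^-19 J = 5.62×10^-18 J.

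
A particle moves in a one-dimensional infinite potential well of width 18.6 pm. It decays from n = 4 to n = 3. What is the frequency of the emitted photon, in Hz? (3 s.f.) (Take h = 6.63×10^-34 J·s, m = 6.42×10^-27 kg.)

E_1 = h²/(8mL²) = 2.474×10^-20 J and ΔE = (4² − 3²)E_1 = 1.732×10^-19 J.
f = ΔE/h = 1.732×10^-19/6.63×10^-34 = 2.61×10^14 Hz.

f = 2.61×10^14 Hz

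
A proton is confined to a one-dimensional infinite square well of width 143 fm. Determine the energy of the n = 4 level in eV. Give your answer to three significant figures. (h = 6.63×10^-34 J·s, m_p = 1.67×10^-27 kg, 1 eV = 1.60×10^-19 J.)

For an infinite well E_n = n²h²/(8m_pL²), so E_1 = h²/(8m_pL²) = (6.63×10^-34)²/(8·1.67×10^-27·(1.43×10^-13 m)²) = 1.609×10^-15 J.
Then E_4 = 4²·E_1 = 16·1.609×10^-15 J = 2.574×10^-14 J.
Converting, E_4 = 2.574×10^-14 J / (1.60×10^-19 J/eV) = 1.61×10^5 eV.

E_4 = 1.61×10^5 eV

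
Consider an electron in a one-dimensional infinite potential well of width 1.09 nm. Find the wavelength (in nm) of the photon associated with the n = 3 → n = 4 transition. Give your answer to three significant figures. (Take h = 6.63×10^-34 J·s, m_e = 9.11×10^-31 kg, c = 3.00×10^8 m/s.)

λ = 560 nm

E_1 = h²/(8m_eL²) = 5.077×10^-20 J, so ΔE = (4² − 3²)E_1 = 3.554×10^-19 J.
λ = hc/ΔE = (6.63×10^-34·3.00×10^8)/3.554×10^-19 = 5.60×10^-7 m = 560 nm.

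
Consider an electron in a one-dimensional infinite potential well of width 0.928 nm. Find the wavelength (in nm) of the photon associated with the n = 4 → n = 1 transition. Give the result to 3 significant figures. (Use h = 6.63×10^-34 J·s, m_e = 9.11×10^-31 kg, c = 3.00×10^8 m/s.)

E_1 = h²/(8m_eL²) = 7.004×10^-20 J, so ΔE = (4² − 1²)E_1 = 1.051×10^-18 J.
λ = hc/ΔE = (6.63×10^-34·3.00×10^8)/1.051×10^-18 = 1.89×10^-7 m = 189 nm.

λ = 189 nm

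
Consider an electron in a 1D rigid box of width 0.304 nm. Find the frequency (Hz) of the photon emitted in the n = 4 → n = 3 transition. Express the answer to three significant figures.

E_1 = h²/(8m_eL²) = 6.519×10^-19 J and ΔE = (4² − 3²)E_1 = 4.563×10^-18 J.
f = ΔE/h = 4.563×10^-18/6.626×10^-34 = 6.89×10^15 Hz.

f = 6.89×10^15 Hz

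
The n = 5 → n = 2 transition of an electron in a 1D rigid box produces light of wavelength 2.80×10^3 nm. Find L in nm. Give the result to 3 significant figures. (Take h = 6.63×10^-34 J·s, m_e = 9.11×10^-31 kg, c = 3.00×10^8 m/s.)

L = 4.22 nm

The photon carries ΔE = hc/λ = 6.63×10^-34·3.00×10^8/2.80×10^-6 m = 7.104×10^-20 J.
Since ΔE = (5² − 2²)E_1, E_1 = 3.383×10^-21 J, and L = h/√(8m_eE_1) = 4.22×10^-9 m = 4.22 nm.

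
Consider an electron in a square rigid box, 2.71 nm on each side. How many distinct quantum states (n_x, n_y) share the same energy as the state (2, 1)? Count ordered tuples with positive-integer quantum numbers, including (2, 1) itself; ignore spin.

degeneracy = 2

The level has n_x² + n_y² = 5. The ordered positive-integer solutions are (1, 2), (2, 1).
That gives 2 states.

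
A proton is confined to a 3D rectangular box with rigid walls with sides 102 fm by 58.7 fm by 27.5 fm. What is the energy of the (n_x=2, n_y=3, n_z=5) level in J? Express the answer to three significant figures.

E = 1.18×10^-12 J

For a 3D rectangular well E = (h²/8m_p)·Σ n_i²/L_i² = (6.626×10^-34)²/(8·1.673×10^-27) · [2²/(102 fm)² + 3²/(58.7 fm)² + 5²/(27.5 fm)²].
Evaluating gives E = 1.18×10^-12 J.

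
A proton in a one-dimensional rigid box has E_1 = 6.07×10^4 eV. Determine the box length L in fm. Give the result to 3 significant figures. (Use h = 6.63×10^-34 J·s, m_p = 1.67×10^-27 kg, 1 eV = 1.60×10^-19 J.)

L = 58.2 fm

From E_n = n²h²/(8m_pL²), L = n·h/√(8m_pE_n).
E_1 = 6.07×10^4 eV = 9.712×10^-15 J, so L = 1·6.63×10^-34/√(8·1.67×10^-27·9.712×10^-15) = 5.82×10^-14 m = 58.2 fm.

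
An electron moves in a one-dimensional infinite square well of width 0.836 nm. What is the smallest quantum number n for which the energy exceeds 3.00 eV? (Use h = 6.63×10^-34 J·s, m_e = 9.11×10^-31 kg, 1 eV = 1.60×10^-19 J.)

E_1 = h²/(8m_eL²) = 8.630×10^-20 J = 0.5394 eV.
Need n² > 3.00/0.5394 = 5.562, i.e. n > 2.358.
The smallest integer satisfying this is n = 3.

n = 3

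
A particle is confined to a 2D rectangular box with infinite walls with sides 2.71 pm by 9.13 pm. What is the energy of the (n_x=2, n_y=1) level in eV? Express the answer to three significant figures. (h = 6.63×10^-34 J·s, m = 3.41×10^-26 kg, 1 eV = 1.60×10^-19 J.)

E = 5.61 eV

For a 2D rectangular well E = (h²/8m)·Σ n_i²/L_i² = (6.63×10^-34)²/(8·3.41×10^-26) · [2²/(2.71 pm)² + 1²/(9.13 pm)²].
Evaluating gives E = 8.969×10^-19 J = 5.61 eV.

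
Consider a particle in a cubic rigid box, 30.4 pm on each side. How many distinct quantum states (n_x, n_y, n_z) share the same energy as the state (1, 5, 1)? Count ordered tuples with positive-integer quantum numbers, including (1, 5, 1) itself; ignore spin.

degeneracy = 4

The level has n_x² + n_y² + n_z² = 27. The ordered positive-integer solutions are (1, 1, 5), (1, 5, 1), (3, 3, 3), (5, 1, 1).
That gives 4 states.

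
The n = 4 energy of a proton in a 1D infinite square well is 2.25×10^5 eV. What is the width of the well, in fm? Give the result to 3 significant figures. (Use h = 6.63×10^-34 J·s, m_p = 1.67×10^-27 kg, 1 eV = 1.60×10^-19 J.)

L = 121 fm

From E_n = n²h²/(8m_pL²), L = n·h/√(8m_pE_n).
E_4 = 2.25×10^5 eV = 3.600×10^-14 J, so L = 4·6.63×10^-34/√(8·1.67×10^-27·3.600×10^-14) = 1.21×10^-13 m = 121 fm.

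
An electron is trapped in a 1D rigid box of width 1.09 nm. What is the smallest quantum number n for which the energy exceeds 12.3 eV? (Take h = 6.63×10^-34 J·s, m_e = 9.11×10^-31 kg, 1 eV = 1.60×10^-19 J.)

n = 7

E_1 = h²/(8m_eL²) = 5.077×10^-20 J = 0.3173 eV.
Need n² > 12.3/0.3173 = 38.76, i.e. n > 6.226.
The smallest integer satisfying this is n = 7.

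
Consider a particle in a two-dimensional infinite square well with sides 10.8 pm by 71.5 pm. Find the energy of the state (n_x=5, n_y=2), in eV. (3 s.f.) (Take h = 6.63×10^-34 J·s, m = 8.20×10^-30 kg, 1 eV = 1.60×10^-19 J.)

For a 2D rectangular well E = (h²/8m)·Σ n_i²/L_i² = (6.63×10^-34)²/(8·8.20×10^-30) · [5²/(10.8 pm)² + 2²/(71.5 pm)²].
Evaluating gives E = 1.441×10^-15 J = 9.01×10^3 eV.

E = 9.01×10^3 eV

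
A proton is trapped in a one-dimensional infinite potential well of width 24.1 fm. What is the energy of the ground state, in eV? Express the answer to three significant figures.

For an infinite well E_n = n²h²/(8m_pL²), so E_1 = h²/(8m_pL²) = (6.626×10^-34)²/(8·1.673×10^-27·(2.41×10^-14 m)²) = 5.648×10^-14 J.
Converting, E_1 = 5.648×10^-14 J / (1.602×10^-19 J/eV) = 3.53×10^5 eV.

E_1 = 3.53×10^5 eV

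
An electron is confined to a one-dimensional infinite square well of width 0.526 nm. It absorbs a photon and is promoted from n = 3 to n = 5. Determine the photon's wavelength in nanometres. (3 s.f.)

E_1 = h²/(8m_eL²) = 2.178×10^-19 J, so ΔE = (5² − 3²)E_1 = 3.485×10^-18 J.
λ = hc/ΔE = (6.626×10^-34·2.998×10^8)/3.485×10^-18 = 5.70×10^-8 m = 57.0 nm.

λ = 57.0 nm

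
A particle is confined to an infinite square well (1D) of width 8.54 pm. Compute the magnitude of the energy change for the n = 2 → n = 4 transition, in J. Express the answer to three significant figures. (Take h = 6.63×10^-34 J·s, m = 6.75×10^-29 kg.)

E_1 = h²/(8mL²) = 1.116×10^-17 J.
|ΔE| = |2² − 4²|·E_1 = 12·1.116×10^-17 J = 1.34×10^-16 J.

|ΔE| = 1.34×10^-16 J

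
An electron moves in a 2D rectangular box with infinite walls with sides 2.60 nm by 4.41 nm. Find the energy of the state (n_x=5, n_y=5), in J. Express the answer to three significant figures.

For a 2D rectangular well E = (h²/8m_e)·Σ n_i²/L_i² = (6.626×10^-34)²/(8·9.109×10^-31) · [5²/(2.60 nm)² + 5²/(4.41 nm)²].
Evaluating gives E = 3.00×10^-19 J.

E = 3.00×10^-19 J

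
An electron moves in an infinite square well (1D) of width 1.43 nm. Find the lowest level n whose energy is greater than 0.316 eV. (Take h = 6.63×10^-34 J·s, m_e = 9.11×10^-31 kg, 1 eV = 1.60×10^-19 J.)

n = 2

E_1 = h²/(8m_eL²) = 2.949×10^-20 J = 0.1843 eV.
Need n² > 0.316/0.1843 = 1.715, i.e. n > 1.310.
The smallest integer satisfying this is n = 2.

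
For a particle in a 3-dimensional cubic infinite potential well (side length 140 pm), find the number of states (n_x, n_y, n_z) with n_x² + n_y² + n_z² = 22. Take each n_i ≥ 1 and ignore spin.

degeneracy = 3

The level has n_x² + n_y² + n_z² = 22. The ordered positive-integer solutions are (2, 3, 3), (3, 2, 3), (3, 3, 2).
That gives 3 states.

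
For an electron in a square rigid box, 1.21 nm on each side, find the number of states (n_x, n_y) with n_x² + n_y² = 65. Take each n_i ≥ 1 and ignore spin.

The level has n_x² + n_y² = 65. The ordered positive-integer solutions are (1, 8), (4, 7), (7, 4), (8, 1).
That gives 4 states.

degeneracy = 4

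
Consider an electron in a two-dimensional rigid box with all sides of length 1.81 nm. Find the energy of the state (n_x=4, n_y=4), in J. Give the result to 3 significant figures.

E = 5.88×10^-19 J

For a 2D rectangular well E = (h²/8m_e)·Σ n_i²/L_i² = (6.626×10^-34)²/(8·9.109×10^-31) · [4²/(1.81 nm)² + 4²/(1.81 nm)²].
Evaluating gives E = 5.88×10^-19 J.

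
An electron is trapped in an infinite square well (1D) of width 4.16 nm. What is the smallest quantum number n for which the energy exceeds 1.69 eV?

E_1 = h²/(8m_eL²) = 3.481×10^-21 J = 0.02173 eV.
Need n² > 1.69/0.02173 = 77.77, i.e. n > 8.819.
The smallest integer satisfying this is n = 9.

n = 9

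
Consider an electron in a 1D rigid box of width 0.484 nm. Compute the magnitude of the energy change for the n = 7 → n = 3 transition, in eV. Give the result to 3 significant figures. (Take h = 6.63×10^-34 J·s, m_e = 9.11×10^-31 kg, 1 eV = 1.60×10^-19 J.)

E_1 = h²/(8m_eL²) = 2.575×10^-19 J.
|ΔE| = |7² − 3²|·E_1 = 40·2.575×10^-19 J = 1.030×10^-17 J = 64.4 eV.

|ΔE| = 64.4 eV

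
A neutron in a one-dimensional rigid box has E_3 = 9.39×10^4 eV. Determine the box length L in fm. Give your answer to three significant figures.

L = 140 fm

From E_n = n²h²/(8m_nL²), L = n·h/√(8m_nE_n).
E_3 = 9.39×10^4 eV = 1.504×10^-14 J, so L = 3·6.626×10^-34/√(8·1.675×10^-27·1.504×10^-14) = 1.40×10^-13 m = 140 fm.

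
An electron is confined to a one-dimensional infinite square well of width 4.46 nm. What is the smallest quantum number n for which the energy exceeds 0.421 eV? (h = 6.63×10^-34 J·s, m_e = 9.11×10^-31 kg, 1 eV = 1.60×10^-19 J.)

E_1 = h²/(8m_eL²) = 3.032×10^-21 J = 0.01895 eV.
Need n² > 0.421/0.01895 = 22.22, i.e. n > 4.714.
The smallest integer satisfying this is n = 5.

n = 5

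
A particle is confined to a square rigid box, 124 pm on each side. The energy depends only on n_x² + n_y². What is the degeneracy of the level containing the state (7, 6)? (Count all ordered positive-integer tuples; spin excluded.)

The level has n_x² + n_y² = 85. The ordered positive-integer solutions are (2, 9), (6, 7), (7, 6), (9, 2).
That gives 4 states.

degeneracy = 4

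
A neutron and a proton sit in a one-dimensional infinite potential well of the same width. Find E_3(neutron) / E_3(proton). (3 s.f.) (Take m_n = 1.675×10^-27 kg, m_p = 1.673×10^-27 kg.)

0.999

E_n ∝ 1/m at fixed n and L, so the ratio is m_p/m_n = 1.673×10^-27/1.675×10^-27 = 0.999.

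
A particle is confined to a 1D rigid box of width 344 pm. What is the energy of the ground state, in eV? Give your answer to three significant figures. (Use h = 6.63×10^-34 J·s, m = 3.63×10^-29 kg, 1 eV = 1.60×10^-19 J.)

E_1 = 0.0799 eV

For an infinite well E_n = n²h²/(8mL²), so E_1 = h²/(8mL²) = (6.63×10^-34)²/(8·3.63×10^-29·(3.44×10^-10 m)²) = 1.279×10^-20 J.
Converting, E_1 = 1.279×10^-20 J / (1.60×10^-19 J/eV) = 0.0799 eV.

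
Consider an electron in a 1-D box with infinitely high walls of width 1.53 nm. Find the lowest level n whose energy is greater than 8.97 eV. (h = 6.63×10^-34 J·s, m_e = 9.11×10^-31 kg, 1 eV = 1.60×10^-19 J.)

E_1 = h²/(8m_eL²) = 2.577×10^-20 J = 0.1611 eV.
Need n² > 8.97/0.1611 = 55.68, i.e. n > 7.462.
The smallest integer satisfying this is n = 8.

n = 8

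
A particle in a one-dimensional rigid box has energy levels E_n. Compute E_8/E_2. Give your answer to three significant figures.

16.0

E_n ∝ n², so E_8/E_2 = 8²/2² = 64/4 = 16.0.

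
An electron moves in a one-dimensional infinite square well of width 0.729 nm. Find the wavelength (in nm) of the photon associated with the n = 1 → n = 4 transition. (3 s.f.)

E_1 = h²/(8m_eL²) = 1.134×10^-19 J, so ΔE = (4² − 1²)E_1 = 1.701×10^-18 J.
λ = hc/ΔE = (6.626×10^-34·2.998×10^8)/1.701×10^-18 = 1.17×10^-7 m = 117 nm.

λ = 117 nm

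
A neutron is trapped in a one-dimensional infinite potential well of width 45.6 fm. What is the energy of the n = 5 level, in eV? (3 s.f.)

E_5 = 2.46×10^6 eV

For an infinite well E_n = n²h²/(8m_nL²), so E_1 = h²/(8m_nL²) = (6.626×10^-34)²/(8·1.675×10^-27·(4.56×10^-14 m)²) = 1.576×10^-14 J.
Then E_5 = 5²·E_1 = 25·1.576×10^-14 J = 3.940×10^-13 J.
Converting, E_5 = 3.940×10^-13 J / (1.602×10^-19 J/eV) = 2.46×10^6 eV.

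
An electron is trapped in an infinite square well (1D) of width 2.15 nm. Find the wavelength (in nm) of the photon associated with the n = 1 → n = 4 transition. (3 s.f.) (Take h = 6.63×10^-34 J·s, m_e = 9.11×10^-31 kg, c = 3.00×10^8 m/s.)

λ = 1.02×10^3 nm

E_1 = h²/(8m_eL²) = 1.305×10^-20 J, so ΔE = (4² − 1²)E_1 = 1.957×10^-19 J.
λ = hc/ΔE = (6.63×10^-34·3.00×10^8)/1.957×10^-19 = 1.02×10^-6 m = 1.02×10^3 nm.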